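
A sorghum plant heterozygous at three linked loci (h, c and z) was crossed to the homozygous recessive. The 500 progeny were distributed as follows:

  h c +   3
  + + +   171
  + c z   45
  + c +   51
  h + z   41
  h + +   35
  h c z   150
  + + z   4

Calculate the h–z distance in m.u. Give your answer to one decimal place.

17.4 m.u.

The two most frequent reciprocal classes, h c z and + + +, are the parental types, so the F1 was h c z / + + +.
The two rarest classes, h c + and + + z, are the double crossovers. Comparing them with the parentals, only the z allele has switched, so z is the middle locus and the order is c – z – h.
Crossovers in the z–h interval produce the single-crossover classes + c z and h + + (45 + 35 = 80) plus the double crossovers (7).
RF(z–h) = (80 + 7) / 500 = 87/500 = 0.1740 → 17.4 m.u.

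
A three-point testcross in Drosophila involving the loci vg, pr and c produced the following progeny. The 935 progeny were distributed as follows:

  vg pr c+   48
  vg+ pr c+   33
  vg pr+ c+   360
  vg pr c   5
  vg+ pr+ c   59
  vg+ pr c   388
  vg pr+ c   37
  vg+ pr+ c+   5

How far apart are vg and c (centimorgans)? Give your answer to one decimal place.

The two most frequent reciprocal classes, vg+ pr c and vg pr+ c+, are the parental types, so the F1 was vg+ pr c / vg pr+ c+.
The two rarest classes, vg pr c and vg+ pr+ c+, are the double crossovers. Comparing them with the parentals, only the vg allele has switched, so vg is the middle locus and the order is pr – vg – c.
Crossovers in the vg–c interval produce the single-crossover classes vg+ pr c+ and vg pr+ c (33 + 37 = 70) plus the double crossovers (10).
RF(vg–c) = (70 + 10) / 935 = 80/935 = 0.0856 → 8.6 centimorgans.

8.6 centimorgans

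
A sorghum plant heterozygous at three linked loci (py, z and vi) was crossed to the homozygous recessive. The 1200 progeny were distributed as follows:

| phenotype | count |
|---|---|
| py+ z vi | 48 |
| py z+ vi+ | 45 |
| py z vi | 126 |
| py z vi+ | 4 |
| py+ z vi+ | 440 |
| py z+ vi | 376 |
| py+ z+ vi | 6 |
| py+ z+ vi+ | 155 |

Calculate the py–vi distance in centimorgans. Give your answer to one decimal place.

The two most frequent reciprocal classes, py z+ vi and py+ z vi+, are the parental types, so the F1 was py z+ vi / py+ z vi+.
The two rarest classes, py+ z+ vi and py z vi+, are the double crossovers. Comparing them with the parentals, only the py allele has switched, so py is the middle locus and the order is vi – py – z.
Crossovers in the vi–py interval produce the single-crossover classes py z+ vi+ and py+ z vi (45 + 48 = 93) plus the double crossovers (10).
RF(vi–py) = (93 + 10) / 1200 = 103/1200 = 0.0858 → 8.6 centimorgans.

8.6 centimorgans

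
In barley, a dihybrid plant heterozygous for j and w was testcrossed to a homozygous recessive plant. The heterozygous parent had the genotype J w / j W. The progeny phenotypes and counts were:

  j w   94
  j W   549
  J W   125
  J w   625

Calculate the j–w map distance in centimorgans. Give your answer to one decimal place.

15.7 centimorgans

The recombinant classes are J W and j w: 125 + 94 = 219.
Recombination frequency = 219/1393 = 0.1572 ≈ 15.7%, i.e. 15.7 centimorgans.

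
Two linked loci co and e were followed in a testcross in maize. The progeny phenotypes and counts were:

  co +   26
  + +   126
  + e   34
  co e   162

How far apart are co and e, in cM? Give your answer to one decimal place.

17.2 cM

The two most frequent classes, + + (126) and co e (162), are the parental types, so the F1 was + + / co e.
The recombinant classes are + e and co +: 34 + 26 = 60.
Recombination frequency = 60/348 = 0.1724 ≈ 17.2%, i.e. 17.2 cM.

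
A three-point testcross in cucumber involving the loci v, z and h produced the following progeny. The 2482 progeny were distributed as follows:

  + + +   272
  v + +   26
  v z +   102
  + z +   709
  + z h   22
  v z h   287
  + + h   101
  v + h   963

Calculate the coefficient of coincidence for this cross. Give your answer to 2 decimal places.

The two most frequent reciprocal classes, v + h and + z +, are the parental types, so the F1 was v + h / + z +.
The two rarest classes, v + + and + z h, are the double crossovers. Comparing them with the parentals, only the h allele has switched, so h is the middle locus and the order is v – h – z.
v–h: (203 + 48)/2482 = 0.1011; h–z: (559 + 48)/2482 = 0.2446.
Expected DCO frequency = 0.1011 × 0.2446 ≈ 0.02473; observed = 48/2482 ≈ 0.01934.
Coefficient of coincidence = 0.01934/0.02473 ≈ 0.78.

0.78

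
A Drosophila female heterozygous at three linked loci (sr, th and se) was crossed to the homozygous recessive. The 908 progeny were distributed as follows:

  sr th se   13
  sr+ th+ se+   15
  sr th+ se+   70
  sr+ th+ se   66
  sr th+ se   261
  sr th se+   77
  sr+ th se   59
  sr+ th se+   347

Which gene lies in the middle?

th

The two most frequent reciprocal classes, sr th+ se and sr+ th se+, are the parental types, so the F1 was sr th+ se / sr+ th se+.
The two rarest classes, sr th se and sr+ th+ se+, are the double crossovers. Comparing them with the parentals, only the th allele has switched, so th is the middle locus and the order is sr – th – se.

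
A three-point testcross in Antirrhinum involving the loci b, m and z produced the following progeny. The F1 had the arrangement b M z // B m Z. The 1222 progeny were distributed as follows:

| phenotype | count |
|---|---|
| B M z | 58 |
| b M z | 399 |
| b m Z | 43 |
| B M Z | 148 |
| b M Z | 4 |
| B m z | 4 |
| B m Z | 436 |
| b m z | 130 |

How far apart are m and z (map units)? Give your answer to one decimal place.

23.4 map units

The two rarest classes, b M Z and B m z, are the double crossovers. Comparing them with the parentals, only the z allele has switched, so z is the middle locus and the order is m – z – b.
Crossovers in the m–z interval produce the single-crossover classes b m z and B M Z (130 + 148 = 278) plus the double crossovers (8).
RF(m–z) = (278 + 8) / 1222 = 286/1222 = 0.2340 → 23.4 map units.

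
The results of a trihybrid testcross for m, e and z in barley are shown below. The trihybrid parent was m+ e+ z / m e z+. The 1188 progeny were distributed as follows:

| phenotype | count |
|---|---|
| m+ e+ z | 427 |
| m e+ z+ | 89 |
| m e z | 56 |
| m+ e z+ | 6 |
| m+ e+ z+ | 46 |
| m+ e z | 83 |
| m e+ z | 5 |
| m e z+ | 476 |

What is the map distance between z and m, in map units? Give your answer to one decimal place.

The two rarest classes, m e+ z and m+ e z+, are the double crossovers. Comparing them with the parentals, only the m allele has switched, so m is the middle locus and the order is e – m – z.
Crossovers in the m–z interval produce the single-crossover classes m+ e+ z+ and m e z (46 + 56 = 102) plus the double crossovers (11).
RF(m–z) = (102 + 11) / 1188 = 113/1188 = 0.0951 → 9.5 map units.

9.5 map units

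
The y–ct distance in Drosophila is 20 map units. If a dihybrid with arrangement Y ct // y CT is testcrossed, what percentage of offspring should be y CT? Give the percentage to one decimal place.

40.0%

A map distance of 20 map units corresponds to a recombination frequency of 0.200.
The F1 is Y ct / y CT, so y CT is a parental gamete class with expected frequency (1 − r)/2 = 0.800/2 = 0.4000.
That is 0.4000 = 40.0% of the progeny.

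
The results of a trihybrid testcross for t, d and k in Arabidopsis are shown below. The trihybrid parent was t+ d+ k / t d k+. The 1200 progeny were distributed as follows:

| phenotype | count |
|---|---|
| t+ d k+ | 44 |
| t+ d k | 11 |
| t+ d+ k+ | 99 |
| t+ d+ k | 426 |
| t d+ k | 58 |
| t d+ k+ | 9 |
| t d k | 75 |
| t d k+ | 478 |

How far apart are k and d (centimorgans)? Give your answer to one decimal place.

16.2 centimorgans

The two rarest classes, t+ d k and t d+ k+, are the double crossovers. Comparing them with the parentals, only the d allele has switched, so d is the middle locus and the order is t – d – k.
Crossovers in the d–k interval produce the single-crossover classes t+ d+ k+ and t d k (99 + 75 = 174) plus the double crossovers (20).
RF(d–k) = (174 + 20) / 1200 = 194/1200 = 0.1617 → 16.2 centimorgans.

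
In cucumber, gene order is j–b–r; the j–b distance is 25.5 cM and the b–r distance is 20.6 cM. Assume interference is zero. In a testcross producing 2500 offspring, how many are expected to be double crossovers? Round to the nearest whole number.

131

Map distances give recombination frequencies of 0.255 and 0.206 for the two intervals.
With no interference, expected double-crossover frequency = 0.255 × 0.206 = 0.05253.
Expected number = 0.05253 × 2500 = 131.33 ≈ 131.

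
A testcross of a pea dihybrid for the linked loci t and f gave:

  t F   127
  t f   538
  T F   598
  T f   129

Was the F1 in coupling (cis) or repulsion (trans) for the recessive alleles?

cis

The two most frequent classes are T F (598) and t f (538); these are the parental (non-recombinant) types.
So the F1 carried T F on one chromosome and t f on the other — the recessive alleles are on the same chromosome (cis / coupling).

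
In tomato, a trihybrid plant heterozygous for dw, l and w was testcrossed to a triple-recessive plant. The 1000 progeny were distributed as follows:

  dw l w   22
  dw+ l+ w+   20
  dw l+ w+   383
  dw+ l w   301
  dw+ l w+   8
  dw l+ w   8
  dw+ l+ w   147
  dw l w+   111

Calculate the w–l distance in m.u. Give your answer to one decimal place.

The two most frequent reciprocal classes, dw l+ w+ and dw+ l w, are the parental types, so the F1 was dw l+ w+ / dw+ l w.
The two rarest classes, dw l+ w and dw+ l w+, are the double crossovers. Comparing them with the parentals, only the w allele has switched, so w is the middle locus and the order is dw – w – l.
Crossovers in the w–l interval produce the single-crossover classes dw l w+ and dw+ l+ w (111 + 147 = 258) plus the double crossovers (16).
RF(w–l) = (258 + 16) / 1000 = 274/1000 = 0.2740 → 27.4 m.u.

27.4 m.u.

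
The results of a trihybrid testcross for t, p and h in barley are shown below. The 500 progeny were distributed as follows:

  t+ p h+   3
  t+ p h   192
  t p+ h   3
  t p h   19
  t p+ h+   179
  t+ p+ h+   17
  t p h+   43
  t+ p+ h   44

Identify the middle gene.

The two most frequent reciprocal classes, t p+ h+ and t+ p h, are the parental types, so the F1 was t p+ h+ / t+ p h.
The two rarest classes, t p+ h and t+ p h+, are the double crossovers. Comparing them with the parentals, only the h allele has switched, so h is the middle locus and the order is p – h – t.

h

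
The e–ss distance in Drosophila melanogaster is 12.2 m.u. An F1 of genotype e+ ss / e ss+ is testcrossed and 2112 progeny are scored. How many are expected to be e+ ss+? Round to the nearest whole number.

A map distance of 12.2 m.u. corresponds to a recombination frequency of 0.122.
The F1 is e+ ss / e ss+, so e+ ss+ is a recombinant gamete class with expected frequency r/2 = 0.122/2 = 0.0610.
Expected number = 0.0610 × 2112 = 128.83 ≈ 129.

129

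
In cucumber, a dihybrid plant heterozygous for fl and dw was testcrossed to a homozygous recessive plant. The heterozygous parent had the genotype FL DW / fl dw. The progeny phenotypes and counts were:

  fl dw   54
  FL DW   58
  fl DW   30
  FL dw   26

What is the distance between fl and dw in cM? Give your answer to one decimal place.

The recombinant classes are FL dw and fl DW: 26 + 30 = 56.
Recombination frequency = 56/168 = 0.3333 ≈ 33.3%, i.e. 33.3 cM.

33.3 cM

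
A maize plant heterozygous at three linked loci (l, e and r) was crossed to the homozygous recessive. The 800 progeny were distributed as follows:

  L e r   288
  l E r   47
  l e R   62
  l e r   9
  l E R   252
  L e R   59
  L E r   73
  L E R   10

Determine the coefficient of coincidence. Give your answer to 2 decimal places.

The two most frequent reciprocal classes, L e r and l E R, are the parental types, so the F1 was L e r / l E R.
The two rarest classes, l e r and L E R, are the double crossovers. Comparing them with the parentals, only the l allele has switched, so l is the middle locus and the order is e – l – r.
e–l: (135 + 19)/800 = 0.1925; l–r: (106 + 19)/800 = 0.1562.
Expected DCO frequency = 0.1925 × 0.1562 ≈ 0.03007; observed = 19/800 ≈ 0.02375.
Coefficient of coincidence = 0.02375/0.03007 ≈ 0.79.

0.79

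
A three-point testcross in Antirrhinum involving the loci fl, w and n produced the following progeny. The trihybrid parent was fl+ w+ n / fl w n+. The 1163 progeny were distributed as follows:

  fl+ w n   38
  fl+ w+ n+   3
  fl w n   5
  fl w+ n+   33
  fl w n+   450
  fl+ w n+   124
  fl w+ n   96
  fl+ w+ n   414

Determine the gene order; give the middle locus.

The two rarest classes, fl+ w+ n+ and fl w n, are the double crossovers. Comparing them with the parentals, only the n allele has switched, so n is the middle locus and the order is fl – n – w.

n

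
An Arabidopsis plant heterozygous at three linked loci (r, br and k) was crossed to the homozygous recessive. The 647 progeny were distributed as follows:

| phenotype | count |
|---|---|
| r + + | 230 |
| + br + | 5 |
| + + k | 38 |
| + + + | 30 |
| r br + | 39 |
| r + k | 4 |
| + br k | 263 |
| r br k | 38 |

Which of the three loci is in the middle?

k

The two most frequent reciprocal classes, r + + and + br k, are the parental types, so the F1 was r + + / + br k.
The two rarest classes, r + k and + br +, are the double crossovers. Comparing them with the parentals, only the k allele has switched, so k is the middle locus and the order is br – k – r.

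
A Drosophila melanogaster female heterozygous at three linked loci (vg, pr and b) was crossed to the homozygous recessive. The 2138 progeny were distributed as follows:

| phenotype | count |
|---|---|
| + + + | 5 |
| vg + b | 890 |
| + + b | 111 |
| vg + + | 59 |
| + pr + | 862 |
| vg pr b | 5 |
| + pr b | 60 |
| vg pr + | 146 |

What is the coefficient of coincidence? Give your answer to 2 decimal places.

0.62

The two most frequent reciprocal classes, vg + b and + pr +, are the parental types, so the F1 was vg + b / + pr +.
The two rarest classes, vg pr b and + + +, are the double crossovers. Comparing them with the parentals, only the pr allele has switched, so pr is the middle locus and the order is b – pr – vg.
b–pr: (119 + 10)/2138 = 0.0603; pr–vg: (257 + 10)/2138 = 0.1249.
Expected DCO frequency = 0.0603 × 0.1249 ≈ 0.00753; observed = 10/2138 ≈ 0.00468.
Coefficient of coincidence = 0.00468/0.00753 ≈ 0.62.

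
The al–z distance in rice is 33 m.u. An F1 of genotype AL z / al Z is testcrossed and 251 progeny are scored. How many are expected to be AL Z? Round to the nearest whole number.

41

A map distance of 33 m.u. corresponds to a recombination frequency of 0.330.
The F1 is AL z / al Z, so AL Z is a recombinant gamete class with expected frequency r/2 = 0.330/2 = 0.1650.
Expected number = 0.1650 × 251 = 41.41 ≈ 41.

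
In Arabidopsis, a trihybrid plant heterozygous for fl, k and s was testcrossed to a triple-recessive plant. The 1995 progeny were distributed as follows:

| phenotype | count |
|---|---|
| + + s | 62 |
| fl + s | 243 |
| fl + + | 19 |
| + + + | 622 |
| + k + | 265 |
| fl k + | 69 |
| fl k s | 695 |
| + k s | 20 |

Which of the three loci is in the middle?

The two most frequent reciprocal classes, + + + and fl k s, are the parental types, so the F1 was + + + / fl k s.
The two rarest classes, fl + + and + k s, are the double crossovers. Comparing them with the parentals, only the fl allele has switched, so fl is the middle locus and the order is s – fl – k.

fl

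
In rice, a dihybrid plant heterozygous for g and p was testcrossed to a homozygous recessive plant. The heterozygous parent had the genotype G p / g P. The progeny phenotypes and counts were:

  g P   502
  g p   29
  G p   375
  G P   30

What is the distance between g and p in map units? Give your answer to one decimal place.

The recombinant classes are G P and g p: 30 + 29 = 59.
Recombination frequency = 59/936 = 0.0630 ≈ 6.3%, i.e. 6.3 map units.

6.3 map units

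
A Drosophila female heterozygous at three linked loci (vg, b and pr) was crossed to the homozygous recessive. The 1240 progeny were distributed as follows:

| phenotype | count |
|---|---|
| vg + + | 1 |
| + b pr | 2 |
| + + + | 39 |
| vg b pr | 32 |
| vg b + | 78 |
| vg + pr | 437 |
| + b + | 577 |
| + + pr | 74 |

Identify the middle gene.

pr

The two most frequent reciprocal classes, + b + and vg + pr, are the parental types, so the F1 was + b + / vg + pr.
The two rarest classes, + b pr and vg + +, are the double crossovers. Comparing them with the parentals, only the pr allele has switched, so pr is the middle locus and the order is b – pr – vg.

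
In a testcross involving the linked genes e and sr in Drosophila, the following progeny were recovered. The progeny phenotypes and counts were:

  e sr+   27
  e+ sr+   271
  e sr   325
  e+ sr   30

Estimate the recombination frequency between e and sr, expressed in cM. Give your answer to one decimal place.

8.7 cM

The two most frequent classes, e+ sr+ (271) and e sr (325), are the parental types, so the F1 was e+ sr+ / e sr.
The recombinant classes are e+ sr and e sr+: 30 + 27 = 57.
Recombination frequency = 57/653 = 0.0873 ≈ 8.7%, i.e. 8.7 cM.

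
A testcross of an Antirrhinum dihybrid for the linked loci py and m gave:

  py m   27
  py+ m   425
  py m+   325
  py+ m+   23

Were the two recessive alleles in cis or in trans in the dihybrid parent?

The two most frequent classes are py+ m (425) and py m+ (325); these are the parental (non-recombinant) types.
So the F1 carried py+ m on one chromosome and py m+ on the other — the recessive alleles are on opposite chromosomes (trans / repulsion).

trans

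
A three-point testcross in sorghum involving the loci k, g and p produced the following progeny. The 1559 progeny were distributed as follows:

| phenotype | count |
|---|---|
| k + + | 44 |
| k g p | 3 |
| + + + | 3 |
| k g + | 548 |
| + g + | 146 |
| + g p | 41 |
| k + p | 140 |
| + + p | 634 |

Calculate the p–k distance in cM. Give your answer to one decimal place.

18.7 cM

The two most frequent reciprocal classes, k g + and + + p, are the parental types, so the F1 was k g + / + + p.
The two rarest classes, k g p and + + +, are the double crossovers. Comparing them with the parentals, only the p allele has switched, so p is the middle locus and the order is g – p – k.
Crossovers in the p–k interval produce the single-crossover classes + g + and k + p (146 + 140 = 286) plus the double crossovers (6).
RF(p–k) = (286 + 6) / 1559 = 292/1559 = 0.1873 → 18.7 cM.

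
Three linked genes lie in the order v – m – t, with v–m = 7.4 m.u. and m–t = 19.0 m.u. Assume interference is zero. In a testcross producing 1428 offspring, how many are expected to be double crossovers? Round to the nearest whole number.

Map distances give recombination frequencies of 0.074 and 0.190 for the two intervals.
With no interference, expected double-crossover frequency = 0.074 × 0.190 = 0.01406.
Expected number = 0.01406 × 1428 = 20.08 ≈ 20.

20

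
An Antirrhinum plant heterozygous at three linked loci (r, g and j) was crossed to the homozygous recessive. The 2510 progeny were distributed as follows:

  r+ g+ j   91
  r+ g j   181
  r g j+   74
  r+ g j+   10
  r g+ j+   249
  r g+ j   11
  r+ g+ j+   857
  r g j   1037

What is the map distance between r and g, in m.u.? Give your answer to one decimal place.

18.0 m.u.

The two most frequent reciprocal classes, r g j and r+ g+ j+, are the parental types, so the F1 was r g j / r+ g+ j+.
The two rarest classes, r g+ j and r+ g j+, are the double crossovers. Comparing them with the parentals, only the g allele has switched, so g is the middle locus and the order is r – g – j.
Crossovers in the r–g interval produce the single-crossover classes r+ g j and r g+ j+ (181 + 249 = 430) plus the double crossovers (21).
RF(r–g) = (430 + 21) / 2510 = 451/2510 = 0.1797 → 18.0 m.u.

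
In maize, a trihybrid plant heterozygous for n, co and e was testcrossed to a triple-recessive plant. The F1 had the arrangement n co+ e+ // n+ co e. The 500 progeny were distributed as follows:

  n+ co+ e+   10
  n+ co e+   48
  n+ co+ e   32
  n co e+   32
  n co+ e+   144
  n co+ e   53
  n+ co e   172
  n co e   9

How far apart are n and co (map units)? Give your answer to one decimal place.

The two rarest classes, n+ co+ e+ and n co e, are the double crossovers. Comparing them with the parentals, only the n allele has switched, so n is the middle locus and the order is co – n – e.
Crossovers in the co–n interval produce the single-crossover classes n co e+ and n+ co+ e (32 + 32 = 64) plus the double crossovers (19).
RF(co–n) = (64 + 19) / 500 = 83/500 = 0.1660 → 16.6 map units.

16.6 map units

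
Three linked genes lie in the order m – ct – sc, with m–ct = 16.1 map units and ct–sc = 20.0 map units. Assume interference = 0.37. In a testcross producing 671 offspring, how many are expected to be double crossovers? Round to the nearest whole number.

14

Map distances give recombination frequencies of 0.161 and 0.200 for the two intervals.
With interference 0.37 (so coincidence = 0.63), expected double-crossover frequency = 0.161 × 0.200 × 0.63 = 0.02029.
Expected number = 0.02029 × 671 = 13.61 ≈ 14.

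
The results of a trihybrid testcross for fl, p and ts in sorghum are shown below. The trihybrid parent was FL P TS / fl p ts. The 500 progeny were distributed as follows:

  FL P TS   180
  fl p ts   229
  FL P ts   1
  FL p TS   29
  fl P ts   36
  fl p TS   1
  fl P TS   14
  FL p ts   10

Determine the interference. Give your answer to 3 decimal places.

The two rarest classes, FL P ts and fl p TS, are the double crossovers. Comparing them with the parentals, only the ts allele has switched, so ts is the middle locus and the order is fl – ts – p.
fl–ts: (24 + 2)/500 = 0.0520; ts–p: (65 + 2)/500 = 0.1340.
Expected DCO frequency = 0.0520 × 0.1340 ≈ 0.00697; observed = 2/500 ≈ 0.00400.
Coefficient of coincidence = 0.00400/0.00697 ≈ 0.574; interference = 1 − 0.574 = 0.426.

0.426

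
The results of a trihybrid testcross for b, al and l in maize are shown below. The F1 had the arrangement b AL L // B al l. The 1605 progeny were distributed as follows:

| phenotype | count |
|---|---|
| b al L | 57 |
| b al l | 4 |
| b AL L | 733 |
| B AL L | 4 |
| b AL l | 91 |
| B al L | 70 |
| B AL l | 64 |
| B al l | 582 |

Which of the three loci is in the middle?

The two rarest classes, B AL L and b al l, are the double crossovers. Comparing them with the parentals, only the b allele has switched, so b is the middle locus and the order is l – b – al.

b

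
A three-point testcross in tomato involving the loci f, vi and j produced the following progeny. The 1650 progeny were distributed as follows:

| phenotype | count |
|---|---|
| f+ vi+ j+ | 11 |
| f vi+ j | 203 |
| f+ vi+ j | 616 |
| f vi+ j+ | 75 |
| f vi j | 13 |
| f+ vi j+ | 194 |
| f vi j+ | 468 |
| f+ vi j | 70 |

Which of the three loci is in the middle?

The two most frequent reciprocal classes, f+ vi+ j and f vi j+, are the parental types, so the F1 was f+ vi+ j / f vi j+.
The two rarest classes, f+ vi+ j+ and f vi j, are the double crossovers. Comparing them with the parentals, only the j allele has switched, so j is the middle locus and the order is f – j – vi.

j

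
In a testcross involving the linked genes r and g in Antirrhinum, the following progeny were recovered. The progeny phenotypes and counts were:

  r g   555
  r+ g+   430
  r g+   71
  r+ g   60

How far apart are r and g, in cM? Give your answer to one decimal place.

11.7 cM

The two most frequent classes, r+ g+ (430) and r g (555), are the parental types, so the F1 was r+ g+ / r g.
The recombinant classes are r+ g and r g+: 60 + 71 = 131.
Recombination frequency = 131/1116 = 0.1174 ≈ 11.7%, i.e. 11.7 cM.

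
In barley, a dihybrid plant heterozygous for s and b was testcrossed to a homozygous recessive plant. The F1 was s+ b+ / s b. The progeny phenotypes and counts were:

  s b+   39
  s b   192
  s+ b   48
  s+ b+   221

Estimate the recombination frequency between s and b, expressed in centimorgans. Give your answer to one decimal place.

17.4 centimorgans

The recombinant classes are s+ b and s b+: 48 + 39 = 87.
Recombination frequency = 87/500 = 0.1740 ≈ 17.4%, i.e. 17.4 centimorgans.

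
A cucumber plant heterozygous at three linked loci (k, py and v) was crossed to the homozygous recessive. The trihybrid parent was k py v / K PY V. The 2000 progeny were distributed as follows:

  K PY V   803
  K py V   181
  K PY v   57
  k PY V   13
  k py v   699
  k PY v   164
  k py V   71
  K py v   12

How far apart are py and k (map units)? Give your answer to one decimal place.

The two rarest classes, K py v and k PY V, are the double crossovers. Comparing them with the parentals, only the k allele has switched, so k is the middle locus and the order is py – k – v.
Crossovers in the py–k interval produce the single-crossover classes k PY v and K py V (164 + 181 = 345) plus the double crossovers (25).
RF(py–k) = (345 + 25) / 2000 = 370/2000 = 0.1850 → 18.5 map units.

18.5 map units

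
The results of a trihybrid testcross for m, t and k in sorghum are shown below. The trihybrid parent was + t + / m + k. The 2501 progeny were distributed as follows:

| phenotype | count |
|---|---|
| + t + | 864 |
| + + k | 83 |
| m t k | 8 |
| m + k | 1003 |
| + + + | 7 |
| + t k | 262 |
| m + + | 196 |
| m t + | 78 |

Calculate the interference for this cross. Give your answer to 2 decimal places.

0.55

The two rarest classes, + + + and m t k, are the double crossovers. Comparing them with the parentals, only the t allele has switched, so t is the middle locus and the order is k – t – m.
k–t: (458 + 15)/2501 = 0.1891; t–m: (161 + 15)/2501 = 0.0704.
Expected DCO frequency = 0.1891 × 0.0704 ≈ 0.01331; observed = 15/2501 ≈ 0.00600.
Coefficient of coincidence = 0.00600/0.01331 ≈ 0.45; interference = 1 − 0.45 = 0.55.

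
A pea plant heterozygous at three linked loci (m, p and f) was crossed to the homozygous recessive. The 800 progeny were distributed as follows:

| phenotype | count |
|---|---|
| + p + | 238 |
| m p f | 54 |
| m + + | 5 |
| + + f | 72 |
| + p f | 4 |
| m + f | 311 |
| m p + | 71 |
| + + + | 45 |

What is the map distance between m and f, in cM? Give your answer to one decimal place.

The two most frequent reciprocal classes, m + f and + p +, are the parental types, so the F1 was m + f / + p +.
The two rarest classes, m + + and + p f, are the double crossovers. Comparing them with the parentals, only the f allele has switched, so f is the middle locus and the order is p – f – m.
Crossovers in the f–m interval produce the single-crossover classes + + f and m p + (72 + 71 = 143) plus the double crossovers (9).
RF(f–m) = (143 + 9) / 800 = 152/800 = 0.1900 → 19.0 cM.

19.0 cM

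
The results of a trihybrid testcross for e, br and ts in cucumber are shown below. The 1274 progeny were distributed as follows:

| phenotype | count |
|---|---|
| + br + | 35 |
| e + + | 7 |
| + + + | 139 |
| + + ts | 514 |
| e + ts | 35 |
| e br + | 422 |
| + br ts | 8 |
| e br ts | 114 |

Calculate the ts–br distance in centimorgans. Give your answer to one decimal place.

The two most frequent reciprocal classes, + + ts and e br +, are the parental types, so the F1 was + + ts / e br +.
The two rarest classes, + br ts and e + +, are the double crossovers. Comparing them with the parentals, only the br allele has switched, so br is the middle locus and the order is e – br – ts.
Crossovers in the br–ts interval produce the single-crossover classes + + + and e br ts (139 + 114 = 253) plus the double crossovers (15).
RF(br–ts) = (253 + 15) / 1274 = 268/1274 = 0.2104 → 21.0 centimorgans.

21.0 centimorgans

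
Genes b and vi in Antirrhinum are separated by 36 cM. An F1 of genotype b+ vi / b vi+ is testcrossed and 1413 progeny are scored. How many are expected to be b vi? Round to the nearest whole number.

254

A map distance of 36 cM corresponds to a recombination frequency of 0.360.
The F1 is b+ vi / b vi+, so b vi is a recombinant gamete class with expected frequency r/2 = 0.360/2 = 0.1800.
Expected number = 0.1800 × 1413 = 254.34 ≈ 254.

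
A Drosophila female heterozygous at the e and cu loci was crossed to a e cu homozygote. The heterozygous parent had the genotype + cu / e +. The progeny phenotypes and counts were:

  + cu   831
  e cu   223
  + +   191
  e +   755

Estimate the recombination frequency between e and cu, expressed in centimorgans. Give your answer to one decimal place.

The recombinant classes are + + and e cu: 191 + 223 = 414.
Recombination frequency = 414/2000 = 0.2070 ≈ 20.7%, i.e. 20.7 centimorgans.

20.7 centimorgans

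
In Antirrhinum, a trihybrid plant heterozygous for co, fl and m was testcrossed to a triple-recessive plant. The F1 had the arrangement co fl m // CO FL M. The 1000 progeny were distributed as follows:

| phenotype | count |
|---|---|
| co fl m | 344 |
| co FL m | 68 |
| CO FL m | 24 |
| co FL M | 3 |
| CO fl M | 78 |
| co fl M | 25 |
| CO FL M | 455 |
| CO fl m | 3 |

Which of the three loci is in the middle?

The two rarest classes, CO fl m and co FL M, are the double crossovers. Comparing them with the parentals, only the co allele has switched, so co is the middle locus and the order is m – co – fl.

co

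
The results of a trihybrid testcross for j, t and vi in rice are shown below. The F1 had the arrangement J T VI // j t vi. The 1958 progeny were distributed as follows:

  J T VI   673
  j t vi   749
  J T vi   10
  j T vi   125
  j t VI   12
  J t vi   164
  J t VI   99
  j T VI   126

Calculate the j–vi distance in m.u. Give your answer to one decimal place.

15.9 m.u.

The two rarest classes, J T vi and j t VI, are the double crossovers. Comparing them with the parentals, only the vi allele has switched, so vi is the middle locus and the order is t – vi – j.
Crossovers in the vi–j interval produce the single-crossover classes j T VI and J t vi (126 + 164 = 290) plus the double crossovers (22).
RF(vi–j) = (290 + 22) / 1958 = 312/1958 = 0.1593 → 15.9 m.u.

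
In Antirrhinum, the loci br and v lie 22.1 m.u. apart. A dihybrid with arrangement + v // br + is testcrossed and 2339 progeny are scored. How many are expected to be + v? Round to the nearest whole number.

911

A map distance of 22.1 m.u. corresponds to a recombination frequency of 0.221.
The F1 is + v / br +, so + v is a parental gamete class with expected frequency (1 − r)/2 = 0.779/2 = 0.3895.
Expected number = 0.3895 × 2339 = 911.04 ≈ 911.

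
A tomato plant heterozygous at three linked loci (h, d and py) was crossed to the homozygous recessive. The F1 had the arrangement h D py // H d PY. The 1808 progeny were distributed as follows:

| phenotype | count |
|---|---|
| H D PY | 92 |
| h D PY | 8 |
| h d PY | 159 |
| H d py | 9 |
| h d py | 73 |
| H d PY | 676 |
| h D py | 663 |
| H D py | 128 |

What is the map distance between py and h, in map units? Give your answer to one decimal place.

16.8 map units

The two rarest classes, h D PY and H d py, are the double crossovers. Comparing them with the parentals, only the py allele has switched, so py is the middle locus and the order is d – py – h.
Crossovers in the py–h interval produce the single-crossover classes H D py and h d PY (128 + 159 = 287) plus the double crossovers (17).
RF(py–h) = (287 + 17) / 1808 = 304/1808 = 0.1681 → 16.8 map units.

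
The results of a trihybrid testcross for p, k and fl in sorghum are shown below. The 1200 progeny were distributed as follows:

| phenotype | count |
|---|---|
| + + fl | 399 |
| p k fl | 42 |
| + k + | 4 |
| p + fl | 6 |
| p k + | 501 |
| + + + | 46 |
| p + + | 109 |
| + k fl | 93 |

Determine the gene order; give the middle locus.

The two most frequent reciprocal classes, + + fl and p k +, are the parental types, so the F1 was + + fl / p k +.
The two rarest classes, p + fl and + k +, are the double crossovers. Comparing them with the parentals, only the p allele has switched, so p is the middle locus and the order is k – p – fl.

p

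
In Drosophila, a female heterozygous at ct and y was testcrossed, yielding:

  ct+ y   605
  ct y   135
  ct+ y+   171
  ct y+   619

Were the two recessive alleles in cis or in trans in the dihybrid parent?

The two most frequent classes are ct+ y (605) and ct y+ (619); these are the parental (non-recombinant) types.
So the F1 carried ct+ y on one chromosome and ct y+ on the other — the recessive alleles are on opposite chromosomes (trans / repulsion).

trans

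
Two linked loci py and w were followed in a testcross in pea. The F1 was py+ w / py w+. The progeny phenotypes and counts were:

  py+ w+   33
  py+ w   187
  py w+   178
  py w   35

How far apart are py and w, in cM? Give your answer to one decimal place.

The recombinant classes are py+ w+ and py w: 33 + 35 = 68.
Recombination frequency = 68/433 = 0.1570 ≈ 15.7%, i.e. 15.7 cM.

15.7 cM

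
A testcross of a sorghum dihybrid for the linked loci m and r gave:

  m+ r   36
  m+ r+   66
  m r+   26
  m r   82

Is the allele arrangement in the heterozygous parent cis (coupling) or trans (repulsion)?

The two most frequent classes are m+ r+ (66) and m r (82); these are the parental (non-recombinant) types.
So the F1 carried m+ r+ on one chromosome and m r on the other — the recessive alleles are on the same chromosome (cis / coupling).

cis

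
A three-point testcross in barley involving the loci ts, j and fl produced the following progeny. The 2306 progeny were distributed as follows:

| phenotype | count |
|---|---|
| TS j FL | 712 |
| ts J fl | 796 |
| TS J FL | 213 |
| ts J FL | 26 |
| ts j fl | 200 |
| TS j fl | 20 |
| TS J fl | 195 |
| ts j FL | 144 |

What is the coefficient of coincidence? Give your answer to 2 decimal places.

0.60

The two most frequent reciprocal classes, TS j FL and ts J fl, are the parental types, so the F1 was TS j FL / ts J fl.
The two rarest classes, TS j fl and ts J FL, are the double crossovers. Comparing them with the parentals, only the fl allele has switched, so fl is the middle locus and the order is j – fl – ts.
j–fl: (413 + 46)/2306 = 0.1990; fl–ts: (339 + 46)/2306 = 0.1670.
Expected DCO frequency = 0.1990 × 0.1670 ≈ 0.03323; observed = 46/2306 ≈ 0.01995.
Coefficient of coincidence = 0.01995/0.03323 ≈ 0.60.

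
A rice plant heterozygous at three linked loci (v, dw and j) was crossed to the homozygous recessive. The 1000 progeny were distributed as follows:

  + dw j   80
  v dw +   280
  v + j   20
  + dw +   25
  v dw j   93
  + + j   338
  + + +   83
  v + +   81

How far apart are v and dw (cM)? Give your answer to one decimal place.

The two most frequent reciprocal classes, + + j and v dw +, are the parental types, so the F1 was + + j / v dw +.
The two rarest classes, v + j and + dw +, are the double crossovers. Comparing them with the parentals, only the v allele has switched, so v is the middle locus and the order is j – v – dw.
Crossovers in the v–dw interval produce the single-crossover classes + dw j and v + + (80 + 81 = 161) plus the double crossovers (45).
RF(v–dw) = (161 + 45) / 1000 = 206/1000 = 0.2060 → 20.6 cM.

20.6 cM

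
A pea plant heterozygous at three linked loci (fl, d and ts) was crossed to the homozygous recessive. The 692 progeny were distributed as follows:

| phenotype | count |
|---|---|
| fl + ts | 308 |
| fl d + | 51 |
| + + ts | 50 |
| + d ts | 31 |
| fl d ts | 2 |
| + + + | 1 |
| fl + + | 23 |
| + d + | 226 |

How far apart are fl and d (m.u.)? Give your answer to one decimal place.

The two most frequent reciprocal classes, fl + ts and + d +, are the parental types, so the F1 was fl + ts / + d +.
The two rarest classes, fl d ts and + + +, are the double crossovers. Comparing them with the parentals, only the d allele has switched, so d is the middle locus and the order is fl – d – ts.
Crossovers in the fl–d interval produce the single-crossover classes + + ts and fl d + (50 + 51 = 101) plus the double crossovers (3).
RF(fl–d) = (101 + 3) / 692 = 104/692 = 0.1503 → 15.0 m.u.

15.0 m.u.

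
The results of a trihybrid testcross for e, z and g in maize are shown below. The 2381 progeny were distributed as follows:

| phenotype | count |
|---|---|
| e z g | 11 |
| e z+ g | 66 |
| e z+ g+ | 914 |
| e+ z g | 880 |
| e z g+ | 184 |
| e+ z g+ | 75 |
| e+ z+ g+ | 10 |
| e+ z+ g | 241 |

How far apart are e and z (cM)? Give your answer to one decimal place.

18.7 cM

The two most frequent reciprocal classes, e+ z g and e z+ g+, are the parental types, so the F1 was e+ z g / e z+ g+.
The two rarest classes, e z g and e+ z+ g+, are the double crossovers. Comparing them with the parentals, only the e allele has switched, so e is the middle locus and the order is z – e – g.
Crossovers in the z–e interval produce the single-crossover classes e+ z+ g and e z g+ (241 + 184 = 425) plus the double crossovers (21).
RF(z–e) = (425 + 21) / 2381 = 446/2381 = 0.1873 → 18.7 cM.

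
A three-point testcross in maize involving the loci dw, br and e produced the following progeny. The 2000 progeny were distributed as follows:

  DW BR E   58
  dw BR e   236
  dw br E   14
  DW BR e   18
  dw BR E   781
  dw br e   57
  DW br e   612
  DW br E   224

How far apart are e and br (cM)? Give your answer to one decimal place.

The two most frequent reciprocal classes, DW br e and dw BR E, are the parental types, so the F1 was DW br e / dw BR E.
The two rarest classes, DW BR e and dw br E, are the double crossovers. Comparing them with the parentals, only the br allele has switched, so br is the middle locus and the order is e – br – dw.
Crossovers in the e–br interval produce the single-crossover classes DW br E and dw BR e (224 + 236 = 460) plus the double crossovers (32).
RF(e–br) = (460 + 32) / 2000 = 492/2000 = 0.2460 → 24.6 cM.

24.6 cM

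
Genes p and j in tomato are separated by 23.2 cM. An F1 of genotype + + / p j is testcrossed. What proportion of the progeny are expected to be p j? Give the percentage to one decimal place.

38.4%

A map distance of 23.2 cM corresponds to a recombination frequency of 0.232.
The F1 is + + / p j, so p j is a parental gamete class with expected frequency (1 − r)/2 = 0.768/2 = 0.3840.
That is 0.3840 = 38.4% of the progeny.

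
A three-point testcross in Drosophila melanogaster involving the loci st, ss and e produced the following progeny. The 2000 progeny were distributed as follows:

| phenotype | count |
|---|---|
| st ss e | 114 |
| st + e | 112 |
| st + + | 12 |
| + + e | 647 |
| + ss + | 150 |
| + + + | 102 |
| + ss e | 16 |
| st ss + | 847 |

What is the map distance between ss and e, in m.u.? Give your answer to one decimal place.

The two most frequent reciprocal classes, + + e and st ss +, are the parental types, so the F1 was + + e / st ss +.
The two rarest classes, + ss e and st + +, are the double crossovers. Comparing them with the parentals, only the ss allele has switched, so ss is the middle locus and the order is st – ss – e.
Crossovers in the ss–e interval produce the single-crossover classes + + + and st ss e (102 + 114 = 216) plus the double crossovers (28).
RF(ss–e) = (216 + 28) / 2000 = 244/2000 = 0.1220 → 12.2 m.u.

12.2 m.u.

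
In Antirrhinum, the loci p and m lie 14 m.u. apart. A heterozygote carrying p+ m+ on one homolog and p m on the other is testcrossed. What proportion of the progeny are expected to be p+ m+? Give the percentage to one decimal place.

A map distance of 14 m.u. corresponds to a recombination frequency of 0.140.
The F1 is p+ m+ / p m, so p+ m+ is a parental gamete class with expected frequency (1 − r)/2 = 0.860/2 = 0.4300.
That is 0.4300 = 43.0% of the progeny.

43.0%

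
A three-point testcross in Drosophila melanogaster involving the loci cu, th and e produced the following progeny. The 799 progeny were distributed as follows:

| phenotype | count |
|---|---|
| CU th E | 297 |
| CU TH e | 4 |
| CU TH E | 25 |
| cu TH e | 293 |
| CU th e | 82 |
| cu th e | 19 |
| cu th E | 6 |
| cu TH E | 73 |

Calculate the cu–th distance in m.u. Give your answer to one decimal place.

The two most frequent reciprocal classes, CU th E and cu TH e, are the parental types, so the F1 was CU th E / cu TH e.
The two rarest classes, cu th E and CU TH e, are the double crossovers. Comparing them with the parentals, only the cu allele has switched, so cu is the middle locus and the order is th – cu – e.
Crossovers in the th–cu interval produce the single-crossover classes CU TH E and cu th e (25 + 19 = 44) plus the double crossovers (10).
RF(th–cu) = (44 + 10) / 799 = 54/799 = 0.0676 → 6.8 m.u.

6.8 m.u.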